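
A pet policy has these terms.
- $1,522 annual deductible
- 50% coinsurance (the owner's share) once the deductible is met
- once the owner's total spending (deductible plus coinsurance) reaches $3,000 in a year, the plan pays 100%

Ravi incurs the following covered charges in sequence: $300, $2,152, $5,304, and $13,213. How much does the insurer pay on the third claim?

$4,291

Claim 1 — $300: fully absorbed by the deductible. Owner pays $300; OOP now $300. Plan pays $300 − $300 = $0.
Claim 2 — $2,152: $1,222 finishes the deductible; $930 goes to coinsurance; owner's 50% is $465. Owner pays $1,687; OOP now $1,987. Plan pays $2,152 − $1,687 = $465.
Claim 3 — $5,304: deductible met; 50% of $5,304 = $2,652. That would push OOP to $4,639, over the $3,000 cap, so owner pays $3,000 − $1,987 = $1,013. Insurer: $5,304 − $1,013 = $4,291.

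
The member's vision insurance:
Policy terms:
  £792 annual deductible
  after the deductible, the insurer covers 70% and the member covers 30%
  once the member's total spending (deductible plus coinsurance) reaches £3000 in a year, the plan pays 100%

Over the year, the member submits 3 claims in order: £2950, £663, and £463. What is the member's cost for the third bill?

Bill 1, £2950: deductible takes £792, £2158 remains; 30% of £2158 = £647.40. Cost to member: £1439.40. OOP to date £1439.40.
Bill 2, £663: 30% coinsurance on £663 = £198.90. Member owes £198.90 (running OOP £1638.30).
Bill 3, £463: deductible met; 30% of £463 = £138.90. Cost to member: £138.90. OOP to date £1777.20.

£138.90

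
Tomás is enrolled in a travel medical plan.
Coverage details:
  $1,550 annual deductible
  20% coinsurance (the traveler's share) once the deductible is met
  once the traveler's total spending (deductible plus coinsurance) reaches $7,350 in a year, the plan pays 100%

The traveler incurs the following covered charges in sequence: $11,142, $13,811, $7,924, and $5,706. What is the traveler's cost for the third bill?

Claim 1 ($11,142): $1,550 to deductible, leaving $9,592; traveler's 20% is $1,918.40. Cost to traveler: $3,468.40. OOP to date $3,468.40.
Claim 2 ($13,811): deductible already satisfied, so traveler's share is 20% × $13,811 = $2,762.20. Traveler owes $2,762.20 (running OOP $6,230.60).
Claim 3 ($7,924): deductible met; 20% of $7,924 = $1,584.80. Adding that to $6,230.60 gives $7,815.40, past the $7,350 cap; traveler pays only $7,350 − $6,230.60 = $1,119.40.

$1,119.40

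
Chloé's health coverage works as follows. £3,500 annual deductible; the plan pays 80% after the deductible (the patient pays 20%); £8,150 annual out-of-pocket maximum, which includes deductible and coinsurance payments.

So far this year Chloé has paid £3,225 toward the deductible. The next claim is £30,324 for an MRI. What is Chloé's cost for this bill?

£4,925

Remaining deductible: £3,500 − £3,225 = £275.
The remaining £30,049 (= £30,324 − £275) moves to coinsurance.
20% of £30,049 = £6,009.80 falls to the patient.
That puts the patient's cost at £275 + £6,009.80 = £6,284.80 before any cap.
Year-to-date out-of-pocket would reach £3,225 + £6,284.80 = £9,509.80, above the £8,150 maximum, so the patient pays only £8,150 − £3,225 = £4,925.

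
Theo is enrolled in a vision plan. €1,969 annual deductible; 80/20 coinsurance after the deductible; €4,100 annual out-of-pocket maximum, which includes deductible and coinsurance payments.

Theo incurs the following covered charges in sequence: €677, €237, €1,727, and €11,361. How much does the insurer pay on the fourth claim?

€9,364.40

Bill 1, €677: all of it applies to the deductible. Cost to member: €677. OOP to date €677. Plan pays €677 − €677 = €0.
Bill 2, €237: all of it applies to the deductible. Member pays €237; OOP now €914. Plan pays €237 − €237 = €0.
Bill 3, €1,727: deductible takes €1,055, €672 remains; 20% of €672 = €134.40. Cost to member: €1,189.40. OOP to date €2,103.40. Plan pays €1,727 − €1,189.40 = €537.60.
Bill 4, €11,361: 20% coinsurance on €11,361 = €2,272.20. Adding that to €2,103.40 gives €4,375.60, past the €4,100 cap; member pays only €4,100 − €2,103.40 = €1,996.60. Insurer: €11,361 − €1,996.60 = €9,364.40.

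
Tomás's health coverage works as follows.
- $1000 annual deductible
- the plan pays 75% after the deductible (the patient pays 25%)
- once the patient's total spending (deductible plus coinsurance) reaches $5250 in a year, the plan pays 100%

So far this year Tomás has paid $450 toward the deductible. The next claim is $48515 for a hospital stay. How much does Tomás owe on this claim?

$4800

Remaining deductible: $1000 − $450 = $550.
That leaves $48515 − $550 = $47965 for coinsurance.
Coinsurance: $47965 × 25% = $11991.25.
Patient responsibility before any cap: $550 + $11991.25 = $12541.25.
Adding $12541.25 to the $450 already spent would give $12991.25, which exceeds the $5250 cap; the patient pays just $5250 − $450 = $4800.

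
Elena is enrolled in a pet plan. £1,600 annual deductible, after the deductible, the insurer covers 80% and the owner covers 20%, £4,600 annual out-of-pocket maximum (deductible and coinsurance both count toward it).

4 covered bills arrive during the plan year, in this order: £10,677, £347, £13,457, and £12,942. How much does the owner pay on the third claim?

Claim 1 — £10,677: £1,600 to deductible, leaving £9,077; 20% of £9,077 = £1,815.40. Owner owes £3,415.40 (running OOP £3,415.40).
Claim 2 — £347: deductible already satisfied, so owner's share is 20% × £347 = £69.40. Owner owes £69.40 (running OOP £3,484.80).
Claim 3 — £13,457: deductible met; 20% of £13,457 = £2,691.40. Adding that to £3,484.80 gives £6,176.20, past the £4,600 cap; owner pays only £4,600 − £3,484.80 = £1,115.20.

£1,115.20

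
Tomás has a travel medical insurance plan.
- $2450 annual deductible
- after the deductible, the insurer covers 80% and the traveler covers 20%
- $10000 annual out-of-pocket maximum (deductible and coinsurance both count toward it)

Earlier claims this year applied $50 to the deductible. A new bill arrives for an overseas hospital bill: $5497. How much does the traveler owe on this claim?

$3019.40

Deductible still to meet: $2450 − $50 = $2400.
After the $2400 deductible portion, $5497 − $2400 = $3097 is subject to coinsurance.
Traveler's 20% share of $3097 is $619.40.
That puts the traveler's cost at $2400 + $619.40 = $3019.40 before any cap.
Year-to-date out-of-pocket becomes $50 + $3019.40 = $3069.40, still under the $10000 maximum, so no cap applies.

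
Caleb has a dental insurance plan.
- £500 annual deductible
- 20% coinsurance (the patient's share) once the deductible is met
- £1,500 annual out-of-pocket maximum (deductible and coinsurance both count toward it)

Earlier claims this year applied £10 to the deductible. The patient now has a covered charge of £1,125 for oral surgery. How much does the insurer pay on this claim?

£508

Deductible still to meet: £500 − £10 = £490.
The remaining £635 (= £1,125 − £490) moves to coinsurance.
Patient's 20% share of £635 is £127.
Patient responsibility before any cap: £490 + £127 = £617.
Total out-of-pocket so far would be £10 + £617 = £627, below the £1,500 cap — no reduction.
The plan picks up £1,125 − £617 = £508.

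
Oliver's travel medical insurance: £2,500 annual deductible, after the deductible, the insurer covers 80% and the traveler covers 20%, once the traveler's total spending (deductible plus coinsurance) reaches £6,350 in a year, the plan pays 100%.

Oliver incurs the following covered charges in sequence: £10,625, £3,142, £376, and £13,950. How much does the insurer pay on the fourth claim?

#1 (£10,625): deductible takes £2,500, £8,125 remains; coinsurance £8,125 × 20% = £1,625. Traveler owes £4,125 (running OOP £4,125). Plan pays £10,625 − £4,125 = £6,500.
#2 (£3,142): deductible met; 20% of £3,142 = £628.40. Traveler owes £628.40 (running OOP £4,753.40). Insurer: £3,142 − £628.40 = £2,513.60.
#3 (£376): 20% coinsurance on £376 = £75.20. Traveler pays £75.20; OOP now £4,828.60. Insurer: £376 − £75.20 = £300.80.
#4 (£13,950): deductible already satisfied, so traveler's share is 20% × £13,950 = £2,790. That would push OOP to £7,618.60, over the £6,350 cap, so traveler pays £6,350 − £4,828.60 = £1,521.40. Insurer: £13,950 − £1,521.40 = £12,428.60.

£12,428.60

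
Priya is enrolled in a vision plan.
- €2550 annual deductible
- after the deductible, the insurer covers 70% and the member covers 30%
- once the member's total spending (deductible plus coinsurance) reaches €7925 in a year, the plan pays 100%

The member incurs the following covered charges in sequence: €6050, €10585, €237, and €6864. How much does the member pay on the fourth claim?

Bill 1, €6050: €2550 to deductible, leaving €3500; 30% of €3500 = €1050. Member pays €3600; OOP now €3600.
Bill 2, €10585: deductible met; 30% of €10585 = €3175.50. Member pays €3175.50; OOP now €6775.50.
Bill 3, €237: deductible already satisfied, so member's share is 30% × €237 = €71.10. Member owes €71.10 (running OOP €6846.60).
Bill 4, €6864: deductible already satisfied, so member's share is 30% × €6864 = €2059.20. OOP would hit €8905.80 > €7925, so the cap limits the member to €7925 − €6846.60 = €1078.40.

€1078.40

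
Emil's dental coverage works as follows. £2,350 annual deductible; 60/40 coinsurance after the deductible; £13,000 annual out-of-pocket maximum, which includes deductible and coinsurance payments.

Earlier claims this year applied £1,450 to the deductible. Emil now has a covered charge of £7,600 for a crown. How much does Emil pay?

£3,580

Remaining deductible: £2,350 − £1,450 = £900.
That leaves £7,600 − £900 = £6,700 for coinsurance.
Coinsurance: £6,700 × 40% = £2,680.
So the patient owes £900 + £2,680 = £3,580 before any cap.
Year-to-date out-of-pocket becomes £1,450 + £3,580 = £5,030, still under the £13,000 maximum, so no cap applies.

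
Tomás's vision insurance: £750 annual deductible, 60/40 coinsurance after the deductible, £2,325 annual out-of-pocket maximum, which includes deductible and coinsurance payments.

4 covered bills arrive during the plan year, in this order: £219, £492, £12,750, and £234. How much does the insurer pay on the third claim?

Claim 1 (£219): all of it applies to the deductible. Member pays £219; OOP now £219. Insurer: £219 − £219 = £0.
Claim 2 (£492): fully absorbed by the deductible. Cost to member: £492. OOP to date £711. Insurer: £492 − £492 = £0.
Claim 3 (£12,750): £39 finishes the deductible; £12,711 goes to coinsurance; coinsurance £12,711 × 40% = £5,084.40. Claim cost before the cap: £39 + £5,084.40 = £5,123.40. That would push OOP to £5,834.40, over the £2,325 cap, so member pays £2,325 − £711 = £1,614. Plan pays £12,750 − £1,614 = £11,136.

£11,136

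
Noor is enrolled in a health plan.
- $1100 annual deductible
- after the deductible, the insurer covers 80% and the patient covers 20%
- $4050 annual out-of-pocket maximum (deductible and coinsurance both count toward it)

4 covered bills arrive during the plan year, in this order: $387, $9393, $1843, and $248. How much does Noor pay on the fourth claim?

$49.60

#1 ($387): entire amount goes to the deductible. Patient owes $387 (running OOP $387).
#2 ($9393): $713 finishes the deductible; $8680 goes to coinsurance; 20% of $8680 = $1736. Cost to patient: $2449. OOP to date $2836.
#3 ($1843): deductible met; 20% of $1843 = $368.60. Patient pays $368.60; OOP now $3204.60.
#4 ($248): deductible already satisfied, so patient's share is 20% × $248 = $49.60. Patient pays $49.60; OOP now $3254.20.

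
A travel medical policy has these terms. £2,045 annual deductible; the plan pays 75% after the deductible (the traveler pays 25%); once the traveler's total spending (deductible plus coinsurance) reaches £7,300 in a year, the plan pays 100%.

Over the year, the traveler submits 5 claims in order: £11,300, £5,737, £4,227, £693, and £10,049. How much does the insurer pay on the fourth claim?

Bill 1, £11,300: £2,045 finishes the deductible; £9,255 goes to coinsurance; coinsurance £9,255 × 25% = £2,313.75. Cost to traveler: £4,358.75. OOP to date £4,358.75. Insurer: £11,300 − £4,358.75 = £6,941.25.
Bill 2, £5,737: deductible met; 25% of £5,737 = £1,434.25. Cost to traveler: £1,434.25. OOP to date £5,793. Plan pays £5,737 − £1,434.25 = £4,302.75.
Bill 3, £4,227: deductible already satisfied, so traveler's share is 25% × £4,227 = £1,056.75. Traveler owes £1,056.75 (running OOP £6,849.75). Insurer: £4,227 − £1,056.75 = £3,170.25.
Bill 4, £693: deductible already satisfied, so traveler's share is 25% × £693 = £173.25. Traveler owes £173.25 (running OOP £7,023). Plan pays £693 − £173.25 = £519.75.

£519.75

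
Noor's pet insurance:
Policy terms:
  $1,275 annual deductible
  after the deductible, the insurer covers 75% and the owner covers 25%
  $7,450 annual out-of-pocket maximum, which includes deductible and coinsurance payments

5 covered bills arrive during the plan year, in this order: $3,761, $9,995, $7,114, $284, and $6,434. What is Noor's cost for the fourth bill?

Bill 1, $3,761: deductible takes $1,275, $2,486 remains; owner's 25% is $621.50. Cost to owner: $1,896.50. OOP to date $1,896.50.
Bill 2, $9,995: deductible met; 25% of $9,995 = $2,498.75. Owner owes $2,498.75 (running OOP $4,395.25).
Bill 3, $7,114: 25% coinsurance on $7,114 = $1,778.50. Owner owes $1,778.50 (running OOP $6,173.75).
Bill 4, $284: deductible already satisfied, so owner's share is 25% × $284 = $71. Owner pays $71; OOP now $6,244.75.

$71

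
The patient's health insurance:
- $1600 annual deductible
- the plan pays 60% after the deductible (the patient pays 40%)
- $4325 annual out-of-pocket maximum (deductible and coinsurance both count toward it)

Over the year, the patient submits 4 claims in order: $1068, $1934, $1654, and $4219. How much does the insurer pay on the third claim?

Claim 1 ($1068): all of it applies to the deductible. Patient pays $1068; OOP now $1068. Insurer: $1068 − $1068 = $0.
Claim 2 ($1934): deductible takes $532, $1402 remains; coinsurance $1402 × 40% = $560.80. Patient owes $1092.80 (running OOP $2160.80). Insurer: $1934 − $1092.80 = $841.20.
Claim 3 ($1654): deductible already satisfied, so patient's share is 40% × $1654 = $661.60. Patient owes $661.60 (running OOP $2822.40). Insurer: $1654 − $661.60 = $992.40.

$992.40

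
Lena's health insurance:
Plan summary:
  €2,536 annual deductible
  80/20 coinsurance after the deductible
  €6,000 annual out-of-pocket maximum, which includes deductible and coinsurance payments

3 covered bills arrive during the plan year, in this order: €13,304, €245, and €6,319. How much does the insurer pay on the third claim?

Claim 1 — €13,304: deductible takes €2,536, €10,768 remains; 20% of €10,768 = €2,153.60. Patient pays €4,689.60; OOP now €4,689.60. Insurer: €13,304 − €4,689.60 = €8,614.40.
Claim 2 — €245: deductible already satisfied, so patient's share is 20% × €245 = €49. Cost to patient: €49. OOP to date €4,738.60. Plan pays €245 − €49 = €196.
Claim 3 — €6,319: deductible met; 20% of €6,319 = €1,263.80. OOP would hit €6,002.40 > €6,000, so the cap limits the patient to €6,000 − €4,738.60 = €1,261.40. Insurer: €6,319 − €1,261.40 = €5,057.60.

€5,057.60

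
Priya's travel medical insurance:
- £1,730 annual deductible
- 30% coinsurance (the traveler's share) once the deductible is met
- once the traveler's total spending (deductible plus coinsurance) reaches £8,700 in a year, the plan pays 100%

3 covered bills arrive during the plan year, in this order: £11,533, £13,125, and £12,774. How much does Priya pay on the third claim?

Claim 1 — £11,533: £1,730 to deductible, leaving £9,803; coinsurance £9,803 × 30% = £2,940.90. Cost to traveler: £4,670.90. OOP to date £4,670.90.
Claim 2 — £13,125: deductible already satisfied, so traveler's share is 30% × £13,125 = £3,937.50. Traveler owes £3,937.50 (running OOP £8,608.40).
Claim 3 — £12,774: 30% coinsurance on £12,774 = £3,832.20. Adding that to £8,608.40 gives £12,440.60, past the £8,700 cap; traveler pays only £8,700 − £8,608.40 = £91.60.

£91.60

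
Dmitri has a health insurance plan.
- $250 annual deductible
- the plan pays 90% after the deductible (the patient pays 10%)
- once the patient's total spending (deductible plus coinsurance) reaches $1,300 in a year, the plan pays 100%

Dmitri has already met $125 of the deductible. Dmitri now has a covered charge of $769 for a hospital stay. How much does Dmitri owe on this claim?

$189.40

Deductible still to meet: $250 − $125 = $125.
After the $125 deductible portion, $769 − $125 = $644 is subject to coinsurance.
Patient's 10% share of $644 is $64.40.
So the patient owes $125 + $64.40 = $189.40 before any cap.
Year-to-date out-of-pocket becomes $125 + $189.40 = $314.40, still under the $1,300 maximum, so no cap applies.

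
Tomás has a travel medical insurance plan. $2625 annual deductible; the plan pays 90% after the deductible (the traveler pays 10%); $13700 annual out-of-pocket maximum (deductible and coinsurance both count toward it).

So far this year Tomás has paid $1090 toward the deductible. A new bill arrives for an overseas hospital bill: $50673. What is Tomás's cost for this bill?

$6448.80

Remaining deductible: $2625 − $1090 = $1535.
The remaining $49138 (= $50673 − $1535) moves to coinsurance.
Traveler's 10% share of $49138 is $4913.80.
So the traveler owes $1535 + $4913.80 = $6448.80 before any cap.
Total out-of-pocket so far would be $1090 + $6448.80 = $7538.80, below the $13700 cap — no reduction.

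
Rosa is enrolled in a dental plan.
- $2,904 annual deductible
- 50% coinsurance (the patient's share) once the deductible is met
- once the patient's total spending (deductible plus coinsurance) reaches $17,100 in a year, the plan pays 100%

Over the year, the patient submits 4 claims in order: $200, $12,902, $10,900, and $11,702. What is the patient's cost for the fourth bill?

#1 ($200): fully absorbed by the deductible. Patient owes $200 (running OOP $200).
#2 ($12,902): $2,704 finishes the deductible; $10,198 goes to coinsurance; coinsurance $10,198 × 50% = $5,099. Cost to patient: $7,803. OOP to date $8,003.
#3 ($10,900): deductible already satisfied, so patient's share is 50% × $10,900 = $5,450. Patient pays $5,450; OOP now $13,453.
#4 ($11,702): 50% coinsurance on $11,702 = $5,851. That would push OOP to $19,304, over the $17,100 cap, so patient pays $17,100 − $13,453 = $3,647.

$3,647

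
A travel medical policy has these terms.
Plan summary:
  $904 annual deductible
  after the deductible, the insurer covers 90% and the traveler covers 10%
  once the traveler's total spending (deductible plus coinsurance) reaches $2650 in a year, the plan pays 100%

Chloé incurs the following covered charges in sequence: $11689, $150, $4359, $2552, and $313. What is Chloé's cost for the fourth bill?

$216.60

Claim 1 — $11689: $904 finishes the deductible; $10785 goes to coinsurance; 10% of $10785 = $1078.50. Traveler pays $1982.50; OOP now $1982.50.
Claim 2 — $150: 10% coinsurance on $150 = $15. Cost to traveler: $15. OOP to date $1997.50.
Claim 3 — $4359: 10% coinsurance on $4359 = $435.90. Cost to traveler: $435.90. OOP to date $2433.40.
Claim 4 — $2552: deductible already satisfied, so traveler's share is 10% × $2552 = $255.20. That would push OOP to $2688.60, over the $2650 cap, so traveler pays $2650 − $2433.40 = $216.60.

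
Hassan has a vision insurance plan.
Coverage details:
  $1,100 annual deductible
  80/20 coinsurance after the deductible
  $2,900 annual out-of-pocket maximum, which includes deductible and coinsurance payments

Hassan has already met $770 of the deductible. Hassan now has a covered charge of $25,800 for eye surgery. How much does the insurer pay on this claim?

Remaining deductible: $1,100 − $770 = $330.
That leaves $25,800 − $330 = $25,470 for coinsurance.
Coinsurance: $25,470 × 20% = $5,094.
Member responsibility before any cap: $330 + $5,094 = $5,424.
Year-to-date out-of-pocket would reach $770 + $5,424 = $6,194, above the $2,900 maximum, so the member pays only $2,900 − $770 = $2,130.
Insurer pays the balance: $25,800 − $2,130 = $23,670.

$23,670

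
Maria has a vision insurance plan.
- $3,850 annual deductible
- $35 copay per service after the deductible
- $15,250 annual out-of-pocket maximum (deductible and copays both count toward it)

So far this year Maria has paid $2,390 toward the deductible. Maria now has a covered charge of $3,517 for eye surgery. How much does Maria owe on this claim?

$1,495

Deductible still to meet: $3,850 − $2,390 = $1,460.
That leaves $3,517 − $1,460 = $2,057 for the copay.
Copay on this service: $35.
Member responsibility before any cap: $1,460 + $35 = $1,495.
Cumulative spending $2,390 + $1,495 = $3,885 stays under the $15,250 maximum.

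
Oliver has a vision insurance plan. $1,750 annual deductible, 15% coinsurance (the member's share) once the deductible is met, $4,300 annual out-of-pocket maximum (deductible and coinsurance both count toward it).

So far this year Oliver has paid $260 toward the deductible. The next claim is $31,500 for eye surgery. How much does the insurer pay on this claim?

Remaining deductible: $1,750 − $260 = $1,490.
After the $1,490 deductible portion, $31,500 − $1,490 = $30,010 is subject to coinsurance.
Member's 15% share of $30,010 is $4,501.50.
That puts the member's cost at $1,490 + $4,501.50 = $5,991.50 before any cap.
That would bring total out-of-pocket to $6,251.50, past the $4,300 cap. The member is capped at $4,300 − $260 = $4,040 on this claim.
The plan picks up $31,500 − $4,040 = $27,460.

$27,460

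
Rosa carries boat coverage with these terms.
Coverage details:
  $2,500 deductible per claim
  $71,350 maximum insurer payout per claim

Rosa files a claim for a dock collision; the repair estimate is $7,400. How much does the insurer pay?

Subtract the deductible: $7,400 − $2,500 = $4,900.
$4,900 is within the $71,350 limit, so the insurer pays $4,900.

$4,900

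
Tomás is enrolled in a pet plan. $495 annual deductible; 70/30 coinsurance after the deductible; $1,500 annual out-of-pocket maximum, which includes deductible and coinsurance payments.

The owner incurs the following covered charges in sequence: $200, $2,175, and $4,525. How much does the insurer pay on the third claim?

$4,084

Bill 1, $200: fully absorbed by the deductible. Owner pays $200; OOP now $200. Plan pays $200 − $200 = $0.
Bill 2, $2,175: deductible takes $295, $1,880 remains; owner's 30% is $564. Owner owes $859 (running OOP $1,059). Insurer: $2,175 − $859 = $1,316.
Bill 3, $4,525: 30% coinsurance on $4,525 = $1,357.50. OOP would hit $2,416.50 > $1,500, so the cap limits the owner to $1,500 − $1,059 = $441. Plan pays $4,525 − $441 = $4,084.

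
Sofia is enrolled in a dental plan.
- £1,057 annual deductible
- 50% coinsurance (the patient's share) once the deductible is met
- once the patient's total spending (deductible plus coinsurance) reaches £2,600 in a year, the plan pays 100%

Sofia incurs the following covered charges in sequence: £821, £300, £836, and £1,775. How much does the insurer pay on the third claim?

Bill 1, £821: fully absorbed by the deductible. Patient owes £821 (running OOP £821). Insurer: £821 − £821 = £0.
Bill 2, £300: £236 to deductible, leaving £64; 50% of £64 = £32. Patient pays £268; OOP now £1,089. Plan pays £300 − £268 = £32.
Bill 3, £836: deductible already satisfied, so patient's share is 50% × £836 = £418. Patient pays £418; OOP now £1,507. Insurer: £836 − £418 = £418.

£418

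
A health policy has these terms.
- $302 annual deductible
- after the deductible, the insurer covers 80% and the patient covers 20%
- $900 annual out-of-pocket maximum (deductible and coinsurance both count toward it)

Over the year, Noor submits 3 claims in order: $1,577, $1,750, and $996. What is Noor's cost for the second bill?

Bill 1, $1,577: $302 finishes the deductible; $1,275 goes to coinsurance; patient's 20% is $255. Patient owes $557 (running OOP $557).
Bill 2, $1,750: deductible already satisfied, so patient's share is 20% × $1,750 = $350. Adding that to $557 gives $907, past the $900 cap; patient pays only $900 − $557 = $343.

$343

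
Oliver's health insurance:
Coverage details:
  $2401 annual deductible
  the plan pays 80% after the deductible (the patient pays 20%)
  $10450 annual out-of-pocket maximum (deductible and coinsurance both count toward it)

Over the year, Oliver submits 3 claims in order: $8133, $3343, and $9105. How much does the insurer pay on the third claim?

$7284

Bill 1, $8133: $2401 to deductible, leaving $5732; patient's 20% is $1146.40. Patient owes $3547.40 (running OOP $3547.40). Insurer: $8133 − $3547.40 = $4585.60.
Bill 2, $3343: deductible met; 20% of $3343 = $668.60. Patient pays $668.60; OOP now $4216. Plan pays $3343 − $668.60 = $2674.40.
Bill 3, $9105: deductible already satisfied, so patient's share is 20% × $9105 = $1821. Patient pays $1821; OOP now $6037. Plan pays $9105 − $1821 = $7284.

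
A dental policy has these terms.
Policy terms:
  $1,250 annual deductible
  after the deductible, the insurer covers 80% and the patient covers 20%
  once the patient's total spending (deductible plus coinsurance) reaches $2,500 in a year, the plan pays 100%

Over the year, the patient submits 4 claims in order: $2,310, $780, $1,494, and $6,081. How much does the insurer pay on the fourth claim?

$5,497.80

Claim 1 — $2,310: $1,250 finishes the deductible; $1,060 goes to coinsurance; coinsurance $1,060 × 20% = $212. Patient pays $1,462; OOP now $1,462. Insurer: $2,310 − $1,462 = $848.
Claim 2 — $780: deductible met; 20% of $780 = $156. Patient pays $156; OOP now $1,618. Insurer: $780 − $156 = $624.
Claim 3 — $1,494: deductible already satisfied, so patient's share is 20% × $1,494 = $298.80. Cost to patient: $298.80. OOP to date $1,916.80. Plan pays $1,494 − $298.80 = $1,195.20.
Claim 4 — $6,081: deductible met; 20% of $6,081 = $1,216.20. That would push OOP to $3,133, over the $2,500 cap, so patient pays $2,500 − $1,916.80 = $583.20. Plan pays $6,081 − $583.20 = $5,497.80.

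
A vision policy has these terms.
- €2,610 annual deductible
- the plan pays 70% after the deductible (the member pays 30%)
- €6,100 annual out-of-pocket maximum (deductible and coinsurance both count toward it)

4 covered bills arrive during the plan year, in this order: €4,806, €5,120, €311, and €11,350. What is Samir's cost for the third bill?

€93.30

Bill 1, €4,806: €2,610 finishes the deductible; €2,196 goes to coinsurance; 30% of €2,196 = €658.80. Member owes €3,268.80 (running OOP €3,268.80).
Bill 2, €5,120: deductible already satisfied, so member's share is 30% × €5,120 = €1,536. Member pays €1,536; OOP now €4,804.80.
Bill 3, €311: deductible met; 30% of €311 = €93.30. Cost to member: €93.30. OOP to date €4,898.10.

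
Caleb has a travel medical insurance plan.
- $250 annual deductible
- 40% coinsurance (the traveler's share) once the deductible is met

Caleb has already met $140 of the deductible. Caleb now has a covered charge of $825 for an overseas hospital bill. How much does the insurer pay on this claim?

$140 of the $250 deductible is already met, leaving $110.
That leaves $825 − $110 = $715 for coinsurance.
Traveler's 40% share of $715 is $286.
That puts the traveler's cost at $110 + $286 = $396.
Insurer pays the balance: $825 − $396 = $429.

$429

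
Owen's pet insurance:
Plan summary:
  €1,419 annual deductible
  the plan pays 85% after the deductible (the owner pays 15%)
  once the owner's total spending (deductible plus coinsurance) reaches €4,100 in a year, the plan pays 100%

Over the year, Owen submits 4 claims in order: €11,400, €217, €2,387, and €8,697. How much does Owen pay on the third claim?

Claim 1 — €11,400: deductible takes €1,419, €9,981 remains; 15% of €9,981 = €1,497.15. Owner owes €2,916.15 (running OOP €2,916.15).
Claim 2 — €217: 15% coinsurance on €217 = €32.55. Owner owes €32.55 (running OOP €2,948.70).
Claim 3 — €2,387: deductible met; 15% of €2,387 = €358.05. Cost to owner: €358.05. OOP to date €3,306.75.

€358.05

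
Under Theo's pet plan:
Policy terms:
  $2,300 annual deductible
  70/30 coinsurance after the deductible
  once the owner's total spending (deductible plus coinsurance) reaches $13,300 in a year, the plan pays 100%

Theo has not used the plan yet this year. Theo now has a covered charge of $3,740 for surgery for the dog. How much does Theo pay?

$2,732

Nothing has been paid toward the $2,300 deductible, so the first $2,300 of this charge is applied there.
After the $2,300 deductible portion, $3,740 − $2,300 = $1,440 is subject to coinsurance.
30% of $1,440 = $432 falls to the owner.
That puts the owner's cost at $2,300 + $432 = $2,732 before any cap.
Total out-of-pocket so far would be $0 + $2,732 = $2,732, below the $13,300 cap — no reduction.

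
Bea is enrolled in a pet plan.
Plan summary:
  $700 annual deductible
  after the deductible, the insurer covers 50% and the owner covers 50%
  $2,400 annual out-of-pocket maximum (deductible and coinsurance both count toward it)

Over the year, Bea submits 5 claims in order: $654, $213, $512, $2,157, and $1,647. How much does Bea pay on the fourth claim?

$1,078.50

Claim 1 ($654): all of it applies to the deductible. Owner pays $654; OOP now $654.
Claim 2 ($213): deductible takes $46, $167 remains; 50% of $167 = $83.50. Owner owes $129.50 (running OOP $783.50).
Claim 3 ($512): deductible met; 50% of $512 = $256. Cost to owner: $256. OOP to date $1,039.50.
Claim 4 ($2,157): deductible met; 50% of $2,157 = $1,078.50. Owner owes $1,078.50 (running OOP $2,118).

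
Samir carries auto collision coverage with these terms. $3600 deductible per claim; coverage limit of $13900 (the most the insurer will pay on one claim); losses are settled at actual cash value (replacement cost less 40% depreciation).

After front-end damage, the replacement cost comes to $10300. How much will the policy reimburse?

$2580

Actual cash value after 40% depreciation: $10300 × 60% = $6180.
After the deductible, $6180 − $3600 = $2580 remains.
$2580 is within the $13900 limit, so the insurer pays $2580.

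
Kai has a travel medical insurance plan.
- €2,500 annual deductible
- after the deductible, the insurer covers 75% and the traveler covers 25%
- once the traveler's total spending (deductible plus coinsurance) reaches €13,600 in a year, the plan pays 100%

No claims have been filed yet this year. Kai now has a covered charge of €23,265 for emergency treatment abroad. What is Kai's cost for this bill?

The full €2,500 deductible is still open; €2,500 of this bill applies to it.
The remaining €20,765 (= €23,265 − €2,500) moves to coinsurance.
Coinsurance: €20,765 × 25% = €5,191.25.
That puts the traveler's cost at €2,500 + €5,191.25 = €7,691.25 before any cap.
Year-to-date out-of-pocket becomes €0 + €7,691.25 = €7,691.25, still under the €13,600 maximum, so no cap applies.

€7,691.25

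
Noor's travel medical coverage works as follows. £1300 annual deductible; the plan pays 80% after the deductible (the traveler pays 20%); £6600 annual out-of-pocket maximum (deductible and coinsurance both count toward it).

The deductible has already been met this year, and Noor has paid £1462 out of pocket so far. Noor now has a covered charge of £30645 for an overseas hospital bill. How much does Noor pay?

£5138

With the deductible met, the entire £30645 is subject to coinsurance.
Coinsurance: £30645 × 20% = £6129.
Year-to-date out-of-pocket would reach £1462 + £6129 = £7591, above the £6600 maximum, so the traveler pays only £6600 − £1462 = £5138.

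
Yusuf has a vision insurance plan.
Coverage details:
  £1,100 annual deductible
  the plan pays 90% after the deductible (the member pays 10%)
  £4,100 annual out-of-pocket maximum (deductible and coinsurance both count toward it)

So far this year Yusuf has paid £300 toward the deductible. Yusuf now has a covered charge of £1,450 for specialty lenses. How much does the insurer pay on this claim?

£585

Deductible still to meet: £1,100 − £300 = £800.
The remaining £650 (= £1,450 − £800) moves to coinsurance.
Coinsurance: £650 × 10% = £65.
Member responsibility before any cap: £800 + £65 = £865.
Year-to-date out-of-pocket becomes £300 + £865 = £1,165, still under the £4,100 maximum, so no cap applies.
The plan picks up £1,450 − £865 = £585.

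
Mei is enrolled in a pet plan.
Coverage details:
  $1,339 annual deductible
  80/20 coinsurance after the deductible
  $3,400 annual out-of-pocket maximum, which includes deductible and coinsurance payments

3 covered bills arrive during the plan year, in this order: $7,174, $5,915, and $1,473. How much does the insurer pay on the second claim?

$5,021

Claim 1 ($7,174): $1,339 finishes the deductible; $5,835 goes to coinsurance; coinsurance $5,835 × 20% = $1,167. Cost to owner: $2,506. OOP to date $2,506. Insurer: $7,174 − $2,506 = $4,668.
Claim 2 ($5,915): deductible already satisfied, so owner's share is 20% × $5,915 = $1,183. Adding that to $2,506 gives $3,689, past the $3,400 cap; owner pays only $3,400 − $2,506 = $894. Plan pays $5,915 − $894 = $5,021.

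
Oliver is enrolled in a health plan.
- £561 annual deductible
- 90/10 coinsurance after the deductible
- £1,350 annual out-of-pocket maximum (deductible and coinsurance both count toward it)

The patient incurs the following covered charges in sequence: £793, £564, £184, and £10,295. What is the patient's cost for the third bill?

£18.40

Claim 1 — £793: deductible takes £561, £232 remains; coinsurance £232 × 10% = £23.20. Patient pays £584.20; OOP now £584.20.
Claim 2 — £564: 10% coinsurance on £564 = £56.40. Patient pays £56.40; OOP now £640.60.
Claim 3 — £184: 10% coinsurance on £184 = £18.40. Patient pays £18.40; OOP now £659.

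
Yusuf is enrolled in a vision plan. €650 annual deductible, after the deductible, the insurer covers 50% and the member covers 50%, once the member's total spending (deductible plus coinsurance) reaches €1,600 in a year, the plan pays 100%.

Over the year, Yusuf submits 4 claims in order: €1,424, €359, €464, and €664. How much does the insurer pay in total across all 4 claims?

Claim 1 (€1,424): €650 finishes the deductible; €774 goes to coinsurance; 50% of €774 = €387. Member pays €1,037; OOP now €1,037. Insurer: €1,424 − €1,037 = €387.
Claim 2 (€359): 50% coinsurance on €359 = €179.50. Member owes €179.50 (running OOP €1,216.50). Plan pays €359 − €179.50 = €179.50.
Claim 3 (€464): deductible met; 50% of €464 = €232. Member pays €232; OOP now €1,448.50. Insurer: €464 − €232 = €232.
Claim 4 (€664): 50% coinsurance on €664 = €332. That would push OOP to €1,780.50, over the €1,600 cap, so member pays €1,600 − €1,448.50 = €151.50. Insurer: €664 − €151.50 = €512.50.
Insurer total = bills − member's total = €2,911 − €1,600 = €1,311.

€1,311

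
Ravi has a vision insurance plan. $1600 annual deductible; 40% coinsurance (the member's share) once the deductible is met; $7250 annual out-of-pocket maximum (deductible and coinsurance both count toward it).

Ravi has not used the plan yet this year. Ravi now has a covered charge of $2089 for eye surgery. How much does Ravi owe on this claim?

$1795.60

Nothing has been paid toward the $1600 deductible, so the first $1600 of this charge is applied there.
After the $1600 deductible portion, $2089 − $1600 = $489 is subject to coinsurance.
Coinsurance: $489 × 40% = $195.60.
Member responsibility before any cap: $1600 + $195.60 = $1795.60.
Total out-of-pocket so far would be $0 + $1795.60 = $1795.60, below the $7250 cap — no reduction.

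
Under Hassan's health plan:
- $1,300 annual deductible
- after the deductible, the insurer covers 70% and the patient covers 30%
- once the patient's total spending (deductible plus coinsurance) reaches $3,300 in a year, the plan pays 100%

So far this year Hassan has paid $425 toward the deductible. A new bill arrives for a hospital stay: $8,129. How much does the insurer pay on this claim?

$5,254

$425 of the $1,300 deductible is already met, leaving $875.
After the $875 deductible portion, $8,129 − $875 = $7,254 is subject to coinsurance.
Patient's 30% share of $7,254 is $2,176.20.
That puts the patient's cost at $875 + $2,176.20 = $3,051.20 before any cap.
That would bring total out-of-pocket to $3,476.20, past the $3,300 cap. The patient is capped at $3,300 − $425 = $2,875 on this claim.
The plan picks up $8,129 − $2,875 = $5,254.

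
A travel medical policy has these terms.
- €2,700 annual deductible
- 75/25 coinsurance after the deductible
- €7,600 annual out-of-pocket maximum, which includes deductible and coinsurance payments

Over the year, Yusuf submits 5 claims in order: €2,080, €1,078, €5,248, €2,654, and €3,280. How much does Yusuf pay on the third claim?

Bill 1, €2,080: all of it applies to the deductible. Cost to traveler: €2,080. OOP to date €2,080.
Bill 2, €1,078: €620 finishes the deductible; €458 goes to coinsurance; coinsurance €458 × 25% = €114.50. Traveler owes €734.50 (running OOP €2,814.50).
Bill 3, €5,248: deductible already satisfied, so traveler's share is 25% × €5,248 = €1,312. Traveler pays €1,312; OOP now €4,126.50.

€1,312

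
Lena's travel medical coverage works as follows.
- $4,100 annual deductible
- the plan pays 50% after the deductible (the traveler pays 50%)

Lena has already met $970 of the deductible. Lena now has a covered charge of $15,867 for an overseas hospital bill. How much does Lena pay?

Remaining deductible: $4,100 − $970 = $3,130.
That leaves $15,867 − $3,130 = $12,737 for coinsurance.
50% of $12,737 = $6,368.50 falls to the traveler.
That puts the traveler's cost at $3,130 + $6,368.50 = $9,498.50.

$9,498.50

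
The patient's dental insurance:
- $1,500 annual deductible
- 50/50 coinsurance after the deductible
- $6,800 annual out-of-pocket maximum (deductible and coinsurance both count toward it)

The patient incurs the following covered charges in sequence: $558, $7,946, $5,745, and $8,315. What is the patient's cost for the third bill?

$1,798

Claim 1 — $558: all of it applies to the deductible. Patient owes $558 (running OOP $558).
Claim 2 — $7,946: deductible takes $942, $7,004 remains; patient's 50% is $3,502. Cost to patient: $4,444. OOP to date $5,002.
Claim 3 — $5,745: deductible met; 50% of $5,745 = $2,872.50. Adding that to $5,002 gives $7,874.50, past the $6,800 cap; patient pays only $6,800 − $5,002 = $1,798.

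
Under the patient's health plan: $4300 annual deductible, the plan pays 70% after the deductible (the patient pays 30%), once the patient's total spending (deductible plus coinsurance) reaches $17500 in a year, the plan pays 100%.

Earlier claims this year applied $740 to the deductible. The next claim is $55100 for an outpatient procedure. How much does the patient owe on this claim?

Deductible still to meet: $4300 − $740 = $3560.
The remaining $51540 (= $55100 − $3560) moves to coinsurance.
Coinsurance: $51540 × 30% = $15462.
Patient responsibility before any cap: $3560 + $15462 = $19022.
That would bring total out-of-pocket to $19762, past the $17500 cap. The patient is capped at $17500 − $740 = $16760 on this claim.

$16760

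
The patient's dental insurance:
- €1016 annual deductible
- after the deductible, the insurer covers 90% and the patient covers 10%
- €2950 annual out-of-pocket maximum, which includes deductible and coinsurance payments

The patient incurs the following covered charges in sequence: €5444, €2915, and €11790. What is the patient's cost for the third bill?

€1179

#1 (€5444): €1016 finishes the deductible; €4428 goes to coinsurance; 10% of €4428 = €442.80. Patient owes €1458.80 (running OOP €1458.80).
#2 (€2915): 10% coinsurance on €2915 = €291.50. Cost to patient: €291.50. OOP to date €1750.30.
#3 (€11790): deductible already satisfied, so patient's share is 10% × €11790 = €1179. Patient pays €1179; OOP now €2929.30.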